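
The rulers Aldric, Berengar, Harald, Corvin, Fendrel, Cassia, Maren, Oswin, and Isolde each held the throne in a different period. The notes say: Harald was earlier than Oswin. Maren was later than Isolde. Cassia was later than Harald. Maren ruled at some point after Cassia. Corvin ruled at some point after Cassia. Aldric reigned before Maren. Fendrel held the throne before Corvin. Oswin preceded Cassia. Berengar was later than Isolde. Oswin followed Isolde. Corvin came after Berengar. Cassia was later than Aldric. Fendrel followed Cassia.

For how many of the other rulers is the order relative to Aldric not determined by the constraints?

4

Forced after Aldric: Cassia, Corvin, Fendrel, and Maren.
That leaves Berengar, Harald, Isolde, and Oswin with no forced order relative to Aldric — 4.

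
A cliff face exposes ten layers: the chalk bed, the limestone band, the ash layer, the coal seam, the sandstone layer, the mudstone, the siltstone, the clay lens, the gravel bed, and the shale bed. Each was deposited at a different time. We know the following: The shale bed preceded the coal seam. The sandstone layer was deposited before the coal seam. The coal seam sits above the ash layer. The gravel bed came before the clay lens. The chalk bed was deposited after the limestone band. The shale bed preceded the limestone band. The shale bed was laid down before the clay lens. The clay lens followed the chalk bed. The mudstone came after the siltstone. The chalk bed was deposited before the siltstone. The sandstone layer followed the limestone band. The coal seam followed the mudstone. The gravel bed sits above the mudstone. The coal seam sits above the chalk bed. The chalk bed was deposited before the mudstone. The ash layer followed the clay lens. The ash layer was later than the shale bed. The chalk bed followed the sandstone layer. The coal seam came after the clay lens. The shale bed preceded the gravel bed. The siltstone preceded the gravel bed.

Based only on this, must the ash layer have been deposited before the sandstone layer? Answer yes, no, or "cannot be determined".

Tracing the constraints gives the sandstone layer → the chalk bed → the clay lens → the ash layer, so the sandstone layer must come before the ash layer.
That means the ash layer cannot be before the sandstone layer.

no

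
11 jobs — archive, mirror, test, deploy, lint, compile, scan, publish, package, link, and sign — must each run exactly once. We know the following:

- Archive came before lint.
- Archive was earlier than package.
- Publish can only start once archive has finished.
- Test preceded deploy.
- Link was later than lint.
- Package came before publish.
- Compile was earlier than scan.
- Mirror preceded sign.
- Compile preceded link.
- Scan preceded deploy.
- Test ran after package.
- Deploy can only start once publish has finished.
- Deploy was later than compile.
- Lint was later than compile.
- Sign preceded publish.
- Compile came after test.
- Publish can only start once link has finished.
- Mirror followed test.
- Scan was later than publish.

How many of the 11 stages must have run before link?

5

Directly stated before link: compile and lint.
Archive reaches link via archive → lint → link.
Package reaches link via package → test → compile → link.
Test reaches link via test → compile → link.
No chain forces mirror (or any of the others) ahead of link.
That's archive, compile, lint, package, and test — 5 in all.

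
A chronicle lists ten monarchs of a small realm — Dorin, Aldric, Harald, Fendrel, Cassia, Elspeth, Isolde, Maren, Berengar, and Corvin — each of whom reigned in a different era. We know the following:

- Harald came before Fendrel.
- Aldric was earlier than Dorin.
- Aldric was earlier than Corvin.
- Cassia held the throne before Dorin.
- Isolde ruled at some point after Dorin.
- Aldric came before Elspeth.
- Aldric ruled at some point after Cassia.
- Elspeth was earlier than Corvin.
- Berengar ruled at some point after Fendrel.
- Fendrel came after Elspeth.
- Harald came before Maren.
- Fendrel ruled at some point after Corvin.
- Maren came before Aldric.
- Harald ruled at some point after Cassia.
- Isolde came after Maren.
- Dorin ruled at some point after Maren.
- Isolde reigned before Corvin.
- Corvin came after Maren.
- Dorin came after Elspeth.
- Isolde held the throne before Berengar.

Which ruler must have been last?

Berengar

Every other ruler has a chain of constraints placing them before Berengar, so Berengar is last.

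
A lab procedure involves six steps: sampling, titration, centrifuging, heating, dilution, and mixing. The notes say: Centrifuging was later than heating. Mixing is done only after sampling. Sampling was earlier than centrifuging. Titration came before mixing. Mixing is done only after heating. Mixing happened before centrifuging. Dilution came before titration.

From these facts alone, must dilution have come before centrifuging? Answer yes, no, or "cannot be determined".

Chain the constraints: dilution → titration → mixing → centrifuging. Each link is directly stated, so dilution comes before centrifuging.

yes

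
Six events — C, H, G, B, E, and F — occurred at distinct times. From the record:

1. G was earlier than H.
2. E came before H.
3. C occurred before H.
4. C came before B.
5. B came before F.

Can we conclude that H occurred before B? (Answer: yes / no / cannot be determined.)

No chain of stated constraints runs from H to B, and none runs from B to H either.
So the relative order of H and B is not fixed by the given facts.

cannot be determined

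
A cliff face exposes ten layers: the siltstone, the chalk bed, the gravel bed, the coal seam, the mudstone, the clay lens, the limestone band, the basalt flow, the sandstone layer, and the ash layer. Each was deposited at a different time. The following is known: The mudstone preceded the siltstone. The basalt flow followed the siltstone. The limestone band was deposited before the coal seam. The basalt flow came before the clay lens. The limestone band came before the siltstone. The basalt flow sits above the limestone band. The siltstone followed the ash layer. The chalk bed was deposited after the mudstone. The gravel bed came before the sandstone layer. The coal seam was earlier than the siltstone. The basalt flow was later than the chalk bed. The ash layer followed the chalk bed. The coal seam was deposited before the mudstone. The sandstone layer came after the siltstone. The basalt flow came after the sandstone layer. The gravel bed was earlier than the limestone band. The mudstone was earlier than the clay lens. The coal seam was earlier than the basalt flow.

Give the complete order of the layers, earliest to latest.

the gravel bed, the limestone band, the coal seam, the mudstone, the chalk bed, the ash layer, the siltstone, the sandstone layer, the basalt flow, the clay lens

The constraints fix every adjacent pair, so only one ordering works:
the gravel bed → the limestone band → the coal seam → the mudstone → the chalk bed → the ash layer → the siltstone → the sandstone layer → the basalt flow → the clay lens.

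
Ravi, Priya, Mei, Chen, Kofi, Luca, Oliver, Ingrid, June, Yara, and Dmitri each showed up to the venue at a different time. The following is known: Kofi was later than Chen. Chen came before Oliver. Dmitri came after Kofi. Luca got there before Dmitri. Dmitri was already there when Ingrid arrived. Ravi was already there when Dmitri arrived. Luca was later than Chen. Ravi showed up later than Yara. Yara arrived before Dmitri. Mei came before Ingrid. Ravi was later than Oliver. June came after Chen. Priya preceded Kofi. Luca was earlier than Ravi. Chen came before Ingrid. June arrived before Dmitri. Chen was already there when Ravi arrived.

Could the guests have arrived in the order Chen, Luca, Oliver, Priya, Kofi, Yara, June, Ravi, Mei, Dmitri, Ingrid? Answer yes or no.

yes

Check each stated constraint against the proposed order — e.g. Luca is ahead of Dmitri; Chen is ahead of Ingrid. Every pair is in the required order; nothing is violated.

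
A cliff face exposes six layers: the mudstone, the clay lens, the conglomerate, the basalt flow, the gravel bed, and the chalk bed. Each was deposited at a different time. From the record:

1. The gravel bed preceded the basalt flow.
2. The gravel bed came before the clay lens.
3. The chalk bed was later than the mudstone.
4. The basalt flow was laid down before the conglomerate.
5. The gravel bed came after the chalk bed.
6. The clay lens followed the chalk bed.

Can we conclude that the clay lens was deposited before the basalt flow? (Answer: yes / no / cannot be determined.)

No chain of stated constraints runs from the clay lens to the basalt flow, and none runs from the basalt flow to the clay lens either.
So the relative order of the clay lens and the basalt flow is not fixed by the given facts.

cannot be determined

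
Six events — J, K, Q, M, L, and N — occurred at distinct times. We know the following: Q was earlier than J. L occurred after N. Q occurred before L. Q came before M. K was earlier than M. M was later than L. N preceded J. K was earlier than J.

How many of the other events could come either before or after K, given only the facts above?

3

Forced after K: J and M.
That leaves L, N, and Q with no forced order relative to K — 3.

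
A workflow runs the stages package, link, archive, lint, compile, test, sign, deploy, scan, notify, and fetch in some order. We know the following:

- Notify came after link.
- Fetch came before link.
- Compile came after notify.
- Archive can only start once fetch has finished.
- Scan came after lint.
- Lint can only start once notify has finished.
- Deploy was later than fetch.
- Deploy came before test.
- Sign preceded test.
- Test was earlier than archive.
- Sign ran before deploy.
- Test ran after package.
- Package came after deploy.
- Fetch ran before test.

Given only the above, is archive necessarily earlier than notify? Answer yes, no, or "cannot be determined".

cannot be determined

No chain of stated constraints runs from archive to notify, and none runs from notify to archive either.
So the relative order of archive and notify is not fixed by the given facts.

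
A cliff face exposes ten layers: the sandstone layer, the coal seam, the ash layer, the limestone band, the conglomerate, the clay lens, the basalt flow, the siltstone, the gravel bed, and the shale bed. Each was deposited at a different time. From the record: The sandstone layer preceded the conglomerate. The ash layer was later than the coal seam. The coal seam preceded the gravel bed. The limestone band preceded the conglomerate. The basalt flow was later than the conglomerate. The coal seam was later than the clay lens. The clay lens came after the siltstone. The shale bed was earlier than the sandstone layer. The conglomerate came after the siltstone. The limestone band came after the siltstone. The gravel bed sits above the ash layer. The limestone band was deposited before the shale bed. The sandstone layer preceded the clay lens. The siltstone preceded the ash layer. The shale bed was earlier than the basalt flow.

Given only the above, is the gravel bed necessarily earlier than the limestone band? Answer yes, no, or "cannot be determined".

Tracing the constraints gives the limestone band → the shale bed → the sandstone layer → the clay lens → the coal seam → the gravel bed, so the limestone band must come before the gravel bed.
That means the gravel bed cannot be before the limestone band.

no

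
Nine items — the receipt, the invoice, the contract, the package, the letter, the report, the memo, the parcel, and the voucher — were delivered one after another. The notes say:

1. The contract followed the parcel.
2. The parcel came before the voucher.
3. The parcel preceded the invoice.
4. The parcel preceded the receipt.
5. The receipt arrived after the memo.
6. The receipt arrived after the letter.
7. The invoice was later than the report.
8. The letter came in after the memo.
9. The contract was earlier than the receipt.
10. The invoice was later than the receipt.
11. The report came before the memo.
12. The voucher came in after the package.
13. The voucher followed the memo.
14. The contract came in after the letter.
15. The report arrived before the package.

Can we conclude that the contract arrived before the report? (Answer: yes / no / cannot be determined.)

Tracing the constraints gives the report → the memo → the letter → the contract, so the report must come before the contract.
That means the contract cannot be before the report.

no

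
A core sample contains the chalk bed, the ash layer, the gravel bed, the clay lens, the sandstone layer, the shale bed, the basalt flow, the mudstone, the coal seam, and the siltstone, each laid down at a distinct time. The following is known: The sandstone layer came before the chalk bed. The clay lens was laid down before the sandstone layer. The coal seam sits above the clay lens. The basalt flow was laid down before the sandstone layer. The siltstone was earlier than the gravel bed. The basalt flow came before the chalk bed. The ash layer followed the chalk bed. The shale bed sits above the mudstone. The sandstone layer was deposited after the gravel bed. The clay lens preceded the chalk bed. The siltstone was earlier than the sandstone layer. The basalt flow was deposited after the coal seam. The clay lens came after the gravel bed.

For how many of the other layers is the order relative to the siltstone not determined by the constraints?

Forced after the siltstone: the ash layer, the basalt flow, the chalk bed, the clay lens, the coal seam, the gravel bed, and the sandstone layer.
That leaves the mudstone and the shale bed with no forced order relative to the siltstone — 2.

2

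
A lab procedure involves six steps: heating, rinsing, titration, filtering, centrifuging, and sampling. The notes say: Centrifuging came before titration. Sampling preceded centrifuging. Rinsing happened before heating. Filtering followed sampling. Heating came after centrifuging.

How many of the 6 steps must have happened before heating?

3

Directly stated before heating: centrifuging and rinsing.
Sampling reaches heating via sampling → centrifuging → heating.
No chain forces titration (or any of the others) ahead of heating.
That's centrifuging, rinsing, and sampling — 3 in all.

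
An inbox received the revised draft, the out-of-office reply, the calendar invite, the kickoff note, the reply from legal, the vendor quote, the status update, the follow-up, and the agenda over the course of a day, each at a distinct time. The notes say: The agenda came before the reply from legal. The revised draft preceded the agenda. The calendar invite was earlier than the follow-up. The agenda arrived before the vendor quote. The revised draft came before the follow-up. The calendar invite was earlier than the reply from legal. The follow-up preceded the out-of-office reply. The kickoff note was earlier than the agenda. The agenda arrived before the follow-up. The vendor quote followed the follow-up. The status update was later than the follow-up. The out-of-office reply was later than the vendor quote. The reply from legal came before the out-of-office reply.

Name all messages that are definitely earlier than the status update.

the agenda, the calendar invite, the follow-up, the kickoff note, the revised draft

Directly stated before the status update: the follow-up.
The agenda reaches the status update via the agenda → the follow-up → the status update.
The calendar invite reaches the status update via the calendar invite → the follow-up → the status update.
The kickoff note reaches the status update via the kickoff note → the agenda → the follow-up → the status update.
Likewise the revised draft reaches the status update by chaining the stated constraints.
No chain forces the out-of-office reply (or any of the others) ahead of the status update.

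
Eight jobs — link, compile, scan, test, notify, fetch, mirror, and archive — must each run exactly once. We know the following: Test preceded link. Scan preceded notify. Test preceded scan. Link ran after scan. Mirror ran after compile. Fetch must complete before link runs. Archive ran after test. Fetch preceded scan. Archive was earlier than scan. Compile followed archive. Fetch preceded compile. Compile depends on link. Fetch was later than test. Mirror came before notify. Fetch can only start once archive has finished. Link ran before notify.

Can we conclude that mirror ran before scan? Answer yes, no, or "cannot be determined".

Tracing the constraints gives scan → link → compile → mirror, so scan must come before mirror.
That means mirror cannot be before scan.

no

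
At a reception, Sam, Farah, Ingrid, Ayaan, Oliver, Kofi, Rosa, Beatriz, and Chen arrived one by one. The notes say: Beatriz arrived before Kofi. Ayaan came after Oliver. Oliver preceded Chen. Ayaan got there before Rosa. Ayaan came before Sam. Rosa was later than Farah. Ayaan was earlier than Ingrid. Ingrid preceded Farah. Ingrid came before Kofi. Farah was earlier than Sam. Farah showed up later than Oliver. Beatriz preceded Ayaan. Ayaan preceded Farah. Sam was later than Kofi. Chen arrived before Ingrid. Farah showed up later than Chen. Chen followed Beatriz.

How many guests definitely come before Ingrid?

4

Directly stated before Ingrid: Ayaan and Chen.
Beatriz reaches Ingrid via Beatriz → Chen → Ingrid.
Oliver reaches Ingrid via Oliver → Ayaan → Ingrid.
No chain forces Rosa (or any of the others) ahead of Ingrid.
That's Ayaan, Beatriz, Chen, and Oliver — 4 in all.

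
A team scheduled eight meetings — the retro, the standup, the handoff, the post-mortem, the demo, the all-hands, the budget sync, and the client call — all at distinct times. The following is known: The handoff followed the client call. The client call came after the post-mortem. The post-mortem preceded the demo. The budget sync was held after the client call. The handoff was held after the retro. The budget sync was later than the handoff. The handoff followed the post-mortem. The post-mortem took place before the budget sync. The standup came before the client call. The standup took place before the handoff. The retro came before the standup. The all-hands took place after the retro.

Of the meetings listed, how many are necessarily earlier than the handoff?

Directly stated before the handoff: the client call, the post-mortem, the retro, and the standup.
No chain forces the budget sync (or any of the others) ahead of the handoff.
That's the client call, the post-mortem, the retro, and the standup — 4 in all.

4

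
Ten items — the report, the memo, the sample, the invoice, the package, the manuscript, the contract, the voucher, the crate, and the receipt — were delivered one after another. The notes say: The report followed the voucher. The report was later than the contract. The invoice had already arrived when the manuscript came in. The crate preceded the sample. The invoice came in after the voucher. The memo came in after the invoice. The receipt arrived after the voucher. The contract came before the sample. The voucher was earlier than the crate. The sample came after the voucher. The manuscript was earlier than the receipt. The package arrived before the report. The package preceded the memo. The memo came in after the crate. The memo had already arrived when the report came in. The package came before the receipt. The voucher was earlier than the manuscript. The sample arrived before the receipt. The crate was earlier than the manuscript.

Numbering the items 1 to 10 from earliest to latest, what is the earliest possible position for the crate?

The voucher must come before the crate — 1 forced predecessor.
Nothing else is forced ahead of the crate, so its earliest slot is position 1 + 1 = 2.

2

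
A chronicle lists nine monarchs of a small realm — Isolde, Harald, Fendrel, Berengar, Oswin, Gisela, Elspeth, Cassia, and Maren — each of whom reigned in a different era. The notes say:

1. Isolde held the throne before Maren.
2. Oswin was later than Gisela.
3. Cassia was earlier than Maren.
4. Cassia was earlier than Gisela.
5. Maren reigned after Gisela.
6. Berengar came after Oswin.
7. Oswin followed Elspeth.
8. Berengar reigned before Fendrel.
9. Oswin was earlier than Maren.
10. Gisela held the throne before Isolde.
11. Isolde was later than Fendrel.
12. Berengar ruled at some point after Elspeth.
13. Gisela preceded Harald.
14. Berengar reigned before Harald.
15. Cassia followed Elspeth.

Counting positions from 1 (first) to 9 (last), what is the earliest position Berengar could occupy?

Cassia, Elspeth, Gisela, and Oswin must all come before Berengar — 4 forced predecessors.
Nothing else is forced ahead of Berengar, so their earliest slot is position 4 + 1 = 5.

5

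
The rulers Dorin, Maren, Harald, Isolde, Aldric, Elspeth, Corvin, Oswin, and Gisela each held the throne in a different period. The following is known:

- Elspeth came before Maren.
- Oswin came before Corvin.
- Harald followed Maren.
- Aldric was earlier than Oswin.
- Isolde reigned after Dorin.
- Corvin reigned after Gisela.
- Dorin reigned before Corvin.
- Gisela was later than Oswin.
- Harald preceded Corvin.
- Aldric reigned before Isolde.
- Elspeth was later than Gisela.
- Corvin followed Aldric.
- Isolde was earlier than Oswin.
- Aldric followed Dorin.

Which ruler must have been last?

Corvin

Every other ruler has a chain of constraints placing them before Corvin, so Corvin is last.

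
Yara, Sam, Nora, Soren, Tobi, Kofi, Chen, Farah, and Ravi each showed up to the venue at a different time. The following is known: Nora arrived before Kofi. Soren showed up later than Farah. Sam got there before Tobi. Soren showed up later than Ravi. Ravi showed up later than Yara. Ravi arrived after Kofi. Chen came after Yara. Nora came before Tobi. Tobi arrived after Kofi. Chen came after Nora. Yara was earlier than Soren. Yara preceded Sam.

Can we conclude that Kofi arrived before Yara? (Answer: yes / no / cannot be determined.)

cannot be determined

No chain of stated constraints runs from Kofi to Yara, and none runs from Yara to Kofi either.
So the relative order of Kofi and Yara is not fixed by the given facts.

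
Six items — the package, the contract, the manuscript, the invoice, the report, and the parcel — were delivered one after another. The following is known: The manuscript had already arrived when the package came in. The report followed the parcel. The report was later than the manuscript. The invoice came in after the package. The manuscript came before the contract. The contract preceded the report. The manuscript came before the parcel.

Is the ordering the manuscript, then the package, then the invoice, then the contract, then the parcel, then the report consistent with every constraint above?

Check each stated constraint against the proposed order — e.g. the manuscript is ahead of the parcel; the manuscript is ahead of the report. Every pair is in the required order; nothing is violated.

yes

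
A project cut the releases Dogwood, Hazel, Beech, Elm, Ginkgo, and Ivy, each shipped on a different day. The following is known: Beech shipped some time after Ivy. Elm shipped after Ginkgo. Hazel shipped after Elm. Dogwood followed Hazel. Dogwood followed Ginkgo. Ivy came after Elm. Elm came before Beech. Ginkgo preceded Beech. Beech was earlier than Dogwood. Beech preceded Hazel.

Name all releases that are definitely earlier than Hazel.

Beech, Elm, Ginkgo, Ivy

Directly stated before Hazel: Beech and Elm.
Ginkgo reaches Hazel via Ginkgo → Beech → Hazel.
Ivy reaches Hazel via Ivy → Beech → Hazel.
No chain forces Dogwood ahead of Hazel.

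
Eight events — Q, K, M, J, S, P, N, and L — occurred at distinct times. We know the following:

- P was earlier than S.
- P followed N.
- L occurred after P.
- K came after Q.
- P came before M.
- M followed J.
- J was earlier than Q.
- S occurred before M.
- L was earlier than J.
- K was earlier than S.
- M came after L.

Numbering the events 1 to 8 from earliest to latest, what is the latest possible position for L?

L must come before J, K, M, Q, and S — 5 events forced after it.
Everything else can be placed before L in some valid order, so L can sit as late as position 8 − 5 = 3.

3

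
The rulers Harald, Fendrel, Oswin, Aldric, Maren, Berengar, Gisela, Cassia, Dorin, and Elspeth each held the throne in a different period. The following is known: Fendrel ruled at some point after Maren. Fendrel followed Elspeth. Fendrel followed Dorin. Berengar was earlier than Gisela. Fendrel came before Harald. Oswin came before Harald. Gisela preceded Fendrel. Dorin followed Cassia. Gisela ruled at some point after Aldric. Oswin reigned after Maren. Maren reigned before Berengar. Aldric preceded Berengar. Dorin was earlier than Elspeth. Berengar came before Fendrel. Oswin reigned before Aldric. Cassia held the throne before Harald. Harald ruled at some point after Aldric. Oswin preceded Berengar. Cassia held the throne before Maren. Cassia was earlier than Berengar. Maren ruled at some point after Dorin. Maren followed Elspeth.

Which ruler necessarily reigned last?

Every other ruler has a chain of constraints placing them before Harald, so Harald is last.

Harald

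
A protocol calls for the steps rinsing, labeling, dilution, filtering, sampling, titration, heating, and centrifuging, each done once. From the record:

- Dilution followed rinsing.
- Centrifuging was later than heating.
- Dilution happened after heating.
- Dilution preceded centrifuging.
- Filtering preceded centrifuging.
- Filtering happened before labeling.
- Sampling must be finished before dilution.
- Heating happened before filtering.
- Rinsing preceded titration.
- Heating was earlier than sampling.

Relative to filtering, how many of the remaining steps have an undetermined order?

4

Forced before filtering: heating; forced after filtering: centrifuging and labeling.
That leaves dilution, rinsing, sampling, and titration with no forced order relative to filtering — 4.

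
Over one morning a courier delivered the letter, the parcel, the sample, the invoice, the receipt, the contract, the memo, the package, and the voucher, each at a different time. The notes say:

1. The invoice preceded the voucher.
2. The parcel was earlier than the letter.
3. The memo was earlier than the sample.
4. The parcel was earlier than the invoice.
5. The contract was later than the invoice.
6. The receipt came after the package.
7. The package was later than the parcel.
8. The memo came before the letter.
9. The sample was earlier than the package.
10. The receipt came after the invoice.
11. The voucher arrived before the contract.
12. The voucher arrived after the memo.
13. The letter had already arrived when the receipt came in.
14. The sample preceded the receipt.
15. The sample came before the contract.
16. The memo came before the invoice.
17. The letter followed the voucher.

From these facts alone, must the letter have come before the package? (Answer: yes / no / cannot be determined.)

No chain of stated constraints runs from the letter to the package, and none runs from the package to the letter either.
So the relative order of the letter and the package is not fixed by the given facts.

cannot be determined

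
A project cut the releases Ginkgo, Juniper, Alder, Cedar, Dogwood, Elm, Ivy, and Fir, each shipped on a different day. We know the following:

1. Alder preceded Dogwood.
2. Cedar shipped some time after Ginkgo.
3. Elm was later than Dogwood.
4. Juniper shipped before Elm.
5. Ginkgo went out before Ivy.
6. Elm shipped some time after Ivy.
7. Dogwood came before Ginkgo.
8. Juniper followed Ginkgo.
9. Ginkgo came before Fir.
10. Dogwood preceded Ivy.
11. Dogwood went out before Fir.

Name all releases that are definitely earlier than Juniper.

Directly stated before Juniper: Ginkgo.
Alder reaches Juniper via Alder → Dogwood → Ginkgo → Juniper.
Dogwood reaches Juniper via Dogwood → Ginkgo → Juniper.

Alder, Dogwood, Ginkgo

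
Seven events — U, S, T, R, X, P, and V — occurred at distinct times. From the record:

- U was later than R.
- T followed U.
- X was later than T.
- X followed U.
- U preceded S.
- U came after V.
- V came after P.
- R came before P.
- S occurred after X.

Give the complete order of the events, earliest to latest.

The constraints fix every adjacent pair, so only one ordering works:
R → P → V → U → T → X → S.

R, P, V, U, T, X, S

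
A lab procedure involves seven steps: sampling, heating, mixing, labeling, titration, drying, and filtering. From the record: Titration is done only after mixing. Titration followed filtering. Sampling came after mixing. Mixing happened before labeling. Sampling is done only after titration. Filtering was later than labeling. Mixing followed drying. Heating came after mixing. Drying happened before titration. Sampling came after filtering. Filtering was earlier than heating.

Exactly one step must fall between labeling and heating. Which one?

filtering

Tracing the constraints gives labeling → filtering → heating, so filtering sits after labeling and before heating.
No other step is forced both after labeling and before heating.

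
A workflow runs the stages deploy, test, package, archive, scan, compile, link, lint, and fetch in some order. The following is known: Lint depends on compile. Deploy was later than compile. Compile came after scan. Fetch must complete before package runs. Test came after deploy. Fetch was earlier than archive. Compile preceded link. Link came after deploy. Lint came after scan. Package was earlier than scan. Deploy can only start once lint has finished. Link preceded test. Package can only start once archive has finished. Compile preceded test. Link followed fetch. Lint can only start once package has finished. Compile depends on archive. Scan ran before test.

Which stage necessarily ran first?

fetch

Fetch has a chain of constraints placing it before every other stage, so fetch must be first.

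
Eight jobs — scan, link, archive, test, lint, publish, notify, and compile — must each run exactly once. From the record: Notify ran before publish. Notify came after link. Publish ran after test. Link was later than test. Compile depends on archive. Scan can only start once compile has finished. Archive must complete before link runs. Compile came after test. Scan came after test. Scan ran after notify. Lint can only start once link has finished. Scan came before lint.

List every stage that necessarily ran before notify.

Directly stated before notify: link.
Archive reaches notify via archive → link → notify.
Test reaches notify via test → link → notify.
No chain forces compile (or any of the others) ahead of notify.

archive, link, test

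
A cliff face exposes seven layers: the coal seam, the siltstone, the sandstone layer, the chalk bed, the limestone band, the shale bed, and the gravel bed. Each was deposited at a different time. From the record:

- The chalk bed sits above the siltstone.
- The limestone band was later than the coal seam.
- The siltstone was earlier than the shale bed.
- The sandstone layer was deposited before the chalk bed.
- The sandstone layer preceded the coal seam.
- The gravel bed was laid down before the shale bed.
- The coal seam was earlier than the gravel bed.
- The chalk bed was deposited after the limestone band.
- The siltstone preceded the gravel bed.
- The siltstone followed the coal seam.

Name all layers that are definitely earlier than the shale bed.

Directly stated before the shale bed: the gravel bed and the siltstone.
The coal seam reaches the shale bed via the coal seam → the gravel bed → the shale bed.
The sandstone layer reaches the shale bed via the sandstone layer → the coal seam → the gravel bed → the shale bed.

the coal seam, the gravel bed, the sandstone layer, the siltstone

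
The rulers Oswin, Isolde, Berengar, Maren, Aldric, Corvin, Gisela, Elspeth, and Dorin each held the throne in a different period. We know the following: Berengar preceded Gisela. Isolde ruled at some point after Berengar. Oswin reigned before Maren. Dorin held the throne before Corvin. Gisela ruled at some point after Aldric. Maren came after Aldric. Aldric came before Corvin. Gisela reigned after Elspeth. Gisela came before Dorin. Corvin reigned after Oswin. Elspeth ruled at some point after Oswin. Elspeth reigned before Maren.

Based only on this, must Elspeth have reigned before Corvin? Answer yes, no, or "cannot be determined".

Chain the constraints: Elspeth → Gisela → Dorin → Corvin. Each link is directly stated, so Elspeth comes before Corvin.

yes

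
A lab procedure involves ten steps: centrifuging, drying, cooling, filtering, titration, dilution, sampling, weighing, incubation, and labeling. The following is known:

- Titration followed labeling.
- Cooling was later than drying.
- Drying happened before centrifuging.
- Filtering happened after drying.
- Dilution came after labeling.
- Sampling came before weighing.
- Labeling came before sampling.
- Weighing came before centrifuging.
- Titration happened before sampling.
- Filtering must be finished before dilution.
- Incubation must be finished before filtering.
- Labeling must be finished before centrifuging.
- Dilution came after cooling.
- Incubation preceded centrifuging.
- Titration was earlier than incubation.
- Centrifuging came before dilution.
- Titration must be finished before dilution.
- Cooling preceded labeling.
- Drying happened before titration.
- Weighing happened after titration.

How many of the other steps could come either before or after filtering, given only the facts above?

Forced before filtering: cooling, drying, incubation, labeling, and titration; forced after filtering: dilution.
That leaves centrifuging, sampling, and weighing with no forced order relative to filtering — 3.

3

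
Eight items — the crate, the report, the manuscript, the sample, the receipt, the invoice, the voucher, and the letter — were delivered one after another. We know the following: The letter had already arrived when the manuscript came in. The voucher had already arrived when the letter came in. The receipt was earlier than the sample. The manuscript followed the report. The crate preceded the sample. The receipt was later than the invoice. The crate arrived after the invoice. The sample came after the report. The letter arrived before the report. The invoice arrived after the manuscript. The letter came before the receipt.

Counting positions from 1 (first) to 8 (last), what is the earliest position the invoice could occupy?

5

The letter, the manuscript, the report, and the voucher must all come before the invoice — 4 forced predecessors.
Nothing else is forced ahead of the invoice, so its earliest slot is position 4 + 1 = 5.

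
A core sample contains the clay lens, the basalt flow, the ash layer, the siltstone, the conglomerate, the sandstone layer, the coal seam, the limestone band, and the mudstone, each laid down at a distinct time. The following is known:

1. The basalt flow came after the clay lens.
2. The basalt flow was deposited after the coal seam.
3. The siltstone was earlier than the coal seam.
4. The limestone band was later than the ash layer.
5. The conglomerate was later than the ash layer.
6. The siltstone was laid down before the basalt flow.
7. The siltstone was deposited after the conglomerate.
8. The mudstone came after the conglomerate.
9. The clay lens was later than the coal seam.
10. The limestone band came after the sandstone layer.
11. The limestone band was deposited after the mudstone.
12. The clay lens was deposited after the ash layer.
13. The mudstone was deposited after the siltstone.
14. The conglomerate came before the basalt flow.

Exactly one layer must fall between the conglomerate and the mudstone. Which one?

the siltstone

Tracing the constraints gives the conglomerate → the siltstone → the mudstone, so the siltstone sits after the conglomerate and before the mudstone.
No other layer is forced both after the conglomerate and before the mudstone.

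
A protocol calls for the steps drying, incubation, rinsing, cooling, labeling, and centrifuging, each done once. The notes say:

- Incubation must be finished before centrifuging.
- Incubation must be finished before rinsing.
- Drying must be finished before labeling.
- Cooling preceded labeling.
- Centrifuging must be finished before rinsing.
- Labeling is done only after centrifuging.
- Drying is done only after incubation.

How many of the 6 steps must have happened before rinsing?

Directly stated before rinsing: centrifuging and incubation.
That's centrifuging and incubation — 2 in all.

2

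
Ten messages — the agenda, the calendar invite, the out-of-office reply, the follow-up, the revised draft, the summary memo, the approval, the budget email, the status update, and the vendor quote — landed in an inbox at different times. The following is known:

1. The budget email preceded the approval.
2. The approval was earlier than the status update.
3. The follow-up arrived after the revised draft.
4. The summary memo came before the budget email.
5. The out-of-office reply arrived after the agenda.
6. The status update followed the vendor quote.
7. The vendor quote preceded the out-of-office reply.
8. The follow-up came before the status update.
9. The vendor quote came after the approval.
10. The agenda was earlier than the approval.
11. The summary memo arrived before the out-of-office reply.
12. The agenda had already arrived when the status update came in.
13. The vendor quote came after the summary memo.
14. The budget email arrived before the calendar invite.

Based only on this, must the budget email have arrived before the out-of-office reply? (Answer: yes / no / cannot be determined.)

yes

Chain the constraints: the budget email → the approval → the vendor quote → the out-of-office reply. Each link is directly stated, so the budget email comes before the out-of-office reply.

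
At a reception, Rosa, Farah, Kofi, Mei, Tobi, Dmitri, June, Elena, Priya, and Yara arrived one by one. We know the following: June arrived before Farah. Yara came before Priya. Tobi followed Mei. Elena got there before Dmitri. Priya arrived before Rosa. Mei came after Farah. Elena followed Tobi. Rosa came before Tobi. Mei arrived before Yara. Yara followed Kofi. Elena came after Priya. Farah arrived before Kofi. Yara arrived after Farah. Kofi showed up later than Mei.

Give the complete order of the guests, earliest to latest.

The constraints fix every adjacent pair, so only one ordering works:
June → Farah → Mei → Kofi → Yara → Priya → Rosa → Tobi → Elena → Dmitri.

June, Farah, Mei, Kofi, Yara, Priya, Rosa, Tobi, Elena, Dmitri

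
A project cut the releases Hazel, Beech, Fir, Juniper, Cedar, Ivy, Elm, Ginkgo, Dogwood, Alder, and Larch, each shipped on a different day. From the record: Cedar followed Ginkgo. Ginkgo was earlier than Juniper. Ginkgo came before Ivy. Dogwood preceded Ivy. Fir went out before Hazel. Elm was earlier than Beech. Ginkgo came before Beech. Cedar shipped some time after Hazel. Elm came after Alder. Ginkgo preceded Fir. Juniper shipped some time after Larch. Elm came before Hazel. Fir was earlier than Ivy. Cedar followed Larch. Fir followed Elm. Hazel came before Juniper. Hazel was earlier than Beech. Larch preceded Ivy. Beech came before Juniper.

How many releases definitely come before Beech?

5

Directly stated before Beech: Elm, Ginkgo, and Hazel.
Alder reaches Beech via Alder → Elm → Beech.
Fir reaches Beech via Fir → Hazel → Beech.
No chain forces Dogwood (or any of the others) ahead of Beech.
That's Alder, Elm, Fir, Ginkgo, and Hazel — 5 in all.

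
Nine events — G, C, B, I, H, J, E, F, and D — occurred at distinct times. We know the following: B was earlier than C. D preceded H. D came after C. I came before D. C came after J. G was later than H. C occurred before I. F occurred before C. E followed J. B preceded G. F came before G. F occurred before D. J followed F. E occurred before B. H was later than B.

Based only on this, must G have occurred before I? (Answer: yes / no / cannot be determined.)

Tracing the constraints gives I → D → H → G, so I must come before G.
That means G cannot be before I.

no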